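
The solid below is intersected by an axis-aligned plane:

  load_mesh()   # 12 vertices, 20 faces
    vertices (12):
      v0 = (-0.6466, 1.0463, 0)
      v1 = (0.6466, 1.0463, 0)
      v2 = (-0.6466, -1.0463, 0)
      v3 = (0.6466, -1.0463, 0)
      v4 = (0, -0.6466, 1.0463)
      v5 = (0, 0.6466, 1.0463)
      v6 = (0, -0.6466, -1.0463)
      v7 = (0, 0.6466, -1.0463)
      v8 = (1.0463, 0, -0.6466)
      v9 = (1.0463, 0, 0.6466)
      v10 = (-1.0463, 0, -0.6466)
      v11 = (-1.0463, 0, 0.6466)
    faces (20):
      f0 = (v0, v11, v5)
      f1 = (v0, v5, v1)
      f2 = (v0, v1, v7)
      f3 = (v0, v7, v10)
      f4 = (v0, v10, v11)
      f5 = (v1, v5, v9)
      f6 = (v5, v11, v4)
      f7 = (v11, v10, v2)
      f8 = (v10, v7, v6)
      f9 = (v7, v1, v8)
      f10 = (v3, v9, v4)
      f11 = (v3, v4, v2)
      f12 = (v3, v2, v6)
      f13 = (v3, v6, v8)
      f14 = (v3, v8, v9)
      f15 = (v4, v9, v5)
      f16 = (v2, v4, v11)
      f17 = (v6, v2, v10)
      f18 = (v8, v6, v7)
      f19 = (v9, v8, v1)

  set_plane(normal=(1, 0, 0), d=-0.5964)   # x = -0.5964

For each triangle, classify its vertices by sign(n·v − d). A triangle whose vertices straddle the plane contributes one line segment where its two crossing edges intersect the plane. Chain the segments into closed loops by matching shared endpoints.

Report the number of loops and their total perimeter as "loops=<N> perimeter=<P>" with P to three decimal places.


loops=1 perimeter=5.630

Straddling triangles (10 of 20):
  (v0,v11,v5) [--+] → (-0.5964, 0.278032, 0.818468)–(-0.5964, 1.01527, 0.0812315)  len=1.0426
  (v0,v5,v1) [-++] → (-0.5964, 1.01527, 0.0812315)–(-0.5964, 1.0463, 0)  len=0.0870
  (v0,v1,v7) [-++] → (-0.5964, 1.0463, 0)–(-0.5964, 1.01527, -0.0812315)  len=0.0870
  (v0,v7,v10) [-+-] → (-0.5964, 1.01527, -0.0812315)–(-0.5964, 0.278032, -0.818468)  len=1.0426
  (v5,v11,v4) [+-+] → (-0.5964, 0.278032, 0.818468)–(-0.5964, -0.278032, 0.818468)  len=0.5561
  (v10,v7,v6) [-++] → (-0.5964, 0.278032, -0.818468)–(-0.5964, -0.278032, -0.818468)  len=0.5561
  (v3,v4,v2) [++-] → (-0.5964, -1.01527, 0.0812315)–(-0.5964, -1.0463, 0)  len=0.0870
  (v3,v2,v6) [+-+] → (-0.5964, -1.0463, 0)–(-0.5964, -1.01527, -0.0812315)  len=0.0870
  (v2,v4,v11) [-+-] → (-0.5964, -1.01527, 0.0812315)–(-0.5964, -0.278032, 0.818468)  len=1.0426
  (v6,v2,v10) [+--] → (-0.5964, -1.01527, -0.0812315)–(-0.5964, -0.278032, -0.818468)  len=1.0426

Chained into 1 loop(s):
  loop 1: 10 segments, perimeter = 5.6304
Total perimeter = 5.630


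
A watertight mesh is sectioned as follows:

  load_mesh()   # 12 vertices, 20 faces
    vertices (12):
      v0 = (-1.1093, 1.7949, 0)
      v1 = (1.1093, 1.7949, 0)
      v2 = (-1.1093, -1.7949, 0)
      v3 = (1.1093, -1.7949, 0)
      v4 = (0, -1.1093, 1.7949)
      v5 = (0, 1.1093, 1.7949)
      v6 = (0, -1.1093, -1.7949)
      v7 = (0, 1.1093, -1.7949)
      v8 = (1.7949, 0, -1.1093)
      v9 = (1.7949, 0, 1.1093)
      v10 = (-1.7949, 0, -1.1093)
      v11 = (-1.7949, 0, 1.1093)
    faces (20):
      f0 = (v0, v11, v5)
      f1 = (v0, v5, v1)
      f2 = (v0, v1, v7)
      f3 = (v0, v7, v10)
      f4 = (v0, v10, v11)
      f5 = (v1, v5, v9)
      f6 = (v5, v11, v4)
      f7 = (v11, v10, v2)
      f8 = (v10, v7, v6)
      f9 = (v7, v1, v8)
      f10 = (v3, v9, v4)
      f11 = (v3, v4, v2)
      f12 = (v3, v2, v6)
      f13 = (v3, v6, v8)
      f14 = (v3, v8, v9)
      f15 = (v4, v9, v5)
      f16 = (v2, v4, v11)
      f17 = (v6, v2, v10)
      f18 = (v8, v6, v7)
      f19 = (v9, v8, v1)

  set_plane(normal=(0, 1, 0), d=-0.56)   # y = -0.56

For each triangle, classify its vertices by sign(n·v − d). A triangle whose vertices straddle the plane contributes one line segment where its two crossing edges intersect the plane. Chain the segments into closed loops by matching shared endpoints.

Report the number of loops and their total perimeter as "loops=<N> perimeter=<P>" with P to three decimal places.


Straddling triangles (10 of 20):
  (v5,v11,v4) [++-] → (-0.888793, -0.56, 1.45541)–(0, -0.56, 1.7949)  len=0.9514
  (v11,v10,v2) [++-] → (-1.581, -0.56, -0.763204)–(-1.581, -0.56, 0.763204)  len=1.5264
  (v10,v7,v6) [++-] → (0, -0.56, -1.7949)–(-0.888793, -0.56, -1.45541)  len=0.9514
  (v3,v9,v4) [-+-] → (1.581, -0.56, 0.763204)–(0.888793, -0.56, 1.45541)  len=0.9789
  (v3,v6,v8) [--+] → (0.888793, -0.56, -1.45541)–(1.581, -0.56, -0.763204)  len=0.9789
  (v3,v8,v9) [-++] → (1.581, -0.56, -0.763204)–(1.581, -0.56, 0.763204)  len=1.5264
  (v4,v9,v5) [-++] → (0.888793, -0.56, 1.45541)–(0, -0.56, 1.7949)  len=0.9514
  (v2,v4,v11) [--+] → (-0.888793, -0.56, 1.45541)–(-1.581, -0.56, 0.763204)  len=0.9789
  (v6,v2,v10) [--+] → (-1.581, -0.56, -0.763204)–(-0.888793, -0.56, -1.45541)  len=0.9789
  (v8,v6,v7) [+-+] → (0.888793, -0.56, -1.45541)–(0, -0.56, -1.7949)  len=0.9514

Chained into 1 loop(s):
  loop 1: 10 segments, perimeter = 10.7742
Total perimeter = 10.774

loops=1 perimeter=10.774


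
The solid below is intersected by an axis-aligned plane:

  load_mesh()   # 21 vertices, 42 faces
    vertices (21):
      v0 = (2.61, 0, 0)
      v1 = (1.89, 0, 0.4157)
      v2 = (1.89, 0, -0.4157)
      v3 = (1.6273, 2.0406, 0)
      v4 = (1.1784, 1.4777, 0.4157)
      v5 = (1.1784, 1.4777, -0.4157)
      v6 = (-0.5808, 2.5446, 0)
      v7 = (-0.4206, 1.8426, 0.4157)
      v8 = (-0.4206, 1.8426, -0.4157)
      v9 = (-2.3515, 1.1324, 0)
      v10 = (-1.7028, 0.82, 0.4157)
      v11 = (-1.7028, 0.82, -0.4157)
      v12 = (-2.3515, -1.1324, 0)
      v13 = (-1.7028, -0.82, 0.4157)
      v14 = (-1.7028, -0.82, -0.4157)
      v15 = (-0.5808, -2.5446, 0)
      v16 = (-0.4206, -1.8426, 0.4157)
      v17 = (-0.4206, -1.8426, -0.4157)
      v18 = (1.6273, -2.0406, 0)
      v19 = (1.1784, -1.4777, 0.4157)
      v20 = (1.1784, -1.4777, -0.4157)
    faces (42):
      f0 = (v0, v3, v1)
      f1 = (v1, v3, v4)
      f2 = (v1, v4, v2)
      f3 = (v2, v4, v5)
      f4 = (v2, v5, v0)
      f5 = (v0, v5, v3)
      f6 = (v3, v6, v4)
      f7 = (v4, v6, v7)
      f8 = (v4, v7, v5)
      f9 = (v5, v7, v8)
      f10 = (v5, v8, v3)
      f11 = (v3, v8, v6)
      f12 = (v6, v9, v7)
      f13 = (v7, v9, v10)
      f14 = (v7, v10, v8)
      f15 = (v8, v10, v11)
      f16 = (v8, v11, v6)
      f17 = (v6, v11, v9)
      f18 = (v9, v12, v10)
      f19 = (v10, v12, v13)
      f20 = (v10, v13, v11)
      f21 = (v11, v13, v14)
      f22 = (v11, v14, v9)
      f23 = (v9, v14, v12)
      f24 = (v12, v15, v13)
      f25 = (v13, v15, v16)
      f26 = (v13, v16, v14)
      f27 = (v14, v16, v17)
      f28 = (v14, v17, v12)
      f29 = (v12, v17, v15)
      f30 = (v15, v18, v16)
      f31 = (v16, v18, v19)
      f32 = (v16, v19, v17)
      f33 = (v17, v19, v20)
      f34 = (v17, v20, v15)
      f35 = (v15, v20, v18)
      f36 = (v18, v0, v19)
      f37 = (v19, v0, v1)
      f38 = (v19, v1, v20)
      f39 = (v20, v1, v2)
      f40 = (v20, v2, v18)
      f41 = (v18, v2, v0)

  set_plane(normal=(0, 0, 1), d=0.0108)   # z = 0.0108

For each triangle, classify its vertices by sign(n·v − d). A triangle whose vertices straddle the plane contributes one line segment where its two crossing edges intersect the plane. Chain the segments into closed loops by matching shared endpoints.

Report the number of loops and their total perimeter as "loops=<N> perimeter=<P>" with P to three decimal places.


loops=2 perimeter=27.221

Straddling triangles (28 of 42):
  (v0,v3,v1) [--+] → (1.63413, 1.98758, 0.0108)–(2.59129, 0, 0.0108)  len=2.2061
  (v1,v3,v4) [+-+] → (1.63413, 1.98758, 0.0108)–(1.61564, 2.02598, 0.0108)  len=0.0426
  (v1,v4,v2) [++-] → (1.52496, 0.758046, 0.0108)–(1.89, 0, 0.0108)  len=0.8414
  (v2,v4,v5) [-+-] → (1.52496, 0.758046, 0.0108)–(1.1784, 1.4777, 0.0108)  len=0.7988
  (v3,v6,v4) [--+] → (-0.535096, 2.51688, 0.0108)–(1.61564, 2.02598, 0.0108)  len=2.2060
  (v4,v6,v7) [+-+] → (-0.535096, 2.51688, 0.0108)–(-0.576638, 2.52636, 0.0108)  len=0.0426
  (v4,v7,v5) [++-] → (0.358129, 1.66489, 0.0108)–(1.1784, 1.4777, 0.0108)  len=0.8414
  (v5,v7,v8) [-+-] → (0.358129, 1.66489, 0.0108)–(-0.4206, 1.8426, 0.0108)  len=0.7987
  (v6,v9,v7) [--+] → (-2.30133, 1.15085, 0.0108)–(-0.576638, 2.52636, 0.0108)  len=2.2060
  (v7,v9,v10) [+-+] → (-2.30133, 1.15085, 0.0108)–(-2.33465, 1.12428, 0.0108)  len=0.0426
  (v7,v10,v8) [++-] → (-1.07836, 1.31802, 0.0108)–(-0.4206, 1.8426, 0.0108)  len=0.8413
  (v8,v10,v11) [-+-] → (-1.07836, 1.31802, 0.0108)–(-1.7028, 0.82, 0.0108)  len=0.7987
  (v9,v12,v10) [--+] → (-2.33465, -1.08168, 0.0108)–(-2.33465, 1.12428, 0.0108)  len=2.2060
  (v10,v12,v13) [+-+] → (-2.33465, -1.08168, 0.0108)–(-2.33465, -1.12428, 0.0108)  len=0.0426
  (v10,v13,v11) [++-] → (-1.7028, -0.0213038, 0.0108)–(-1.7028, 0.82, 0.0108)  len=0.8413
  (v11,v13,v14) [-+-] → (-1.7028, -0.0213038, 0.0108)–(-1.7028, -0.82, 0.0108)  len=0.7987
  (v12,v15,v13) [--+] → (-0.60995, -2.49979, 0.0108)–(-2.33465, -1.12428, 0.0108)  len=2.2060
  (v13,v15,v16) [+-+] → (-0.60995, -2.49979, 0.0108)–(-0.576638, -2.52636, 0.0108)  len=0.0426
  (v13,v16,v14) [++-] → (-1.04504, -1.34458, 0.0108)–(-1.7028, -0.82, 0.0108)  len=0.8413
  (v14,v16,v17) [-+-] → (-1.04504, -1.34458, 0.0108)–(-0.4206, -1.8426, 0.0108)  len=0.7987
  (v15,v18,v16) [--+] → (1.57409, -2.03546, 0.0108)–(-0.576638, -2.52636, 0.0108)  len=2.2060
  (v16,v18,v19) [+-+] → (1.57409, -2.03546, 0.0108)–(1.61564, -2.02598, 0.0108)  len=0.0426
  (v16,v19,v17) [++-] → (0.399671, -1.65541, 0.0108)–(-0.4206, -1.8426, 0.0108)  len=0.8414
  (v17,v19,v20) [-+-] → (0.399671, -1.65541, 0.0108)–(1.1784, -1.4777, 0.0108)  len=0.7987
  (v18,v0,v19) [--+] → (2.57281, -0.0383911, 0.0108)–(1.61564, -2.02598, 0.0108)  len=2.2061
  (v19,v0,v1) [+-+] → (2.57281, -0.0383911, 0.0108)–(2.59129, 0, 0.0108)  len=0.0426
  (v19,v1,v20) [++-] → (1.54344, -0.719654, 0.0108)–(1.1784, -1.4777, 0.0108)  len=0.8414
  (v20,v1,v2) [-+-] → (1.54344, -0.719654, 0.0108)–(1.89, 0, 0.0108)  len=0.7988

Chained into 2 loop(s):
  loop 1: 14 segments, perimeter = 15.7405
  loop 2: 14 segments, perimeter = 11.4805
Total perimeter = 27.221


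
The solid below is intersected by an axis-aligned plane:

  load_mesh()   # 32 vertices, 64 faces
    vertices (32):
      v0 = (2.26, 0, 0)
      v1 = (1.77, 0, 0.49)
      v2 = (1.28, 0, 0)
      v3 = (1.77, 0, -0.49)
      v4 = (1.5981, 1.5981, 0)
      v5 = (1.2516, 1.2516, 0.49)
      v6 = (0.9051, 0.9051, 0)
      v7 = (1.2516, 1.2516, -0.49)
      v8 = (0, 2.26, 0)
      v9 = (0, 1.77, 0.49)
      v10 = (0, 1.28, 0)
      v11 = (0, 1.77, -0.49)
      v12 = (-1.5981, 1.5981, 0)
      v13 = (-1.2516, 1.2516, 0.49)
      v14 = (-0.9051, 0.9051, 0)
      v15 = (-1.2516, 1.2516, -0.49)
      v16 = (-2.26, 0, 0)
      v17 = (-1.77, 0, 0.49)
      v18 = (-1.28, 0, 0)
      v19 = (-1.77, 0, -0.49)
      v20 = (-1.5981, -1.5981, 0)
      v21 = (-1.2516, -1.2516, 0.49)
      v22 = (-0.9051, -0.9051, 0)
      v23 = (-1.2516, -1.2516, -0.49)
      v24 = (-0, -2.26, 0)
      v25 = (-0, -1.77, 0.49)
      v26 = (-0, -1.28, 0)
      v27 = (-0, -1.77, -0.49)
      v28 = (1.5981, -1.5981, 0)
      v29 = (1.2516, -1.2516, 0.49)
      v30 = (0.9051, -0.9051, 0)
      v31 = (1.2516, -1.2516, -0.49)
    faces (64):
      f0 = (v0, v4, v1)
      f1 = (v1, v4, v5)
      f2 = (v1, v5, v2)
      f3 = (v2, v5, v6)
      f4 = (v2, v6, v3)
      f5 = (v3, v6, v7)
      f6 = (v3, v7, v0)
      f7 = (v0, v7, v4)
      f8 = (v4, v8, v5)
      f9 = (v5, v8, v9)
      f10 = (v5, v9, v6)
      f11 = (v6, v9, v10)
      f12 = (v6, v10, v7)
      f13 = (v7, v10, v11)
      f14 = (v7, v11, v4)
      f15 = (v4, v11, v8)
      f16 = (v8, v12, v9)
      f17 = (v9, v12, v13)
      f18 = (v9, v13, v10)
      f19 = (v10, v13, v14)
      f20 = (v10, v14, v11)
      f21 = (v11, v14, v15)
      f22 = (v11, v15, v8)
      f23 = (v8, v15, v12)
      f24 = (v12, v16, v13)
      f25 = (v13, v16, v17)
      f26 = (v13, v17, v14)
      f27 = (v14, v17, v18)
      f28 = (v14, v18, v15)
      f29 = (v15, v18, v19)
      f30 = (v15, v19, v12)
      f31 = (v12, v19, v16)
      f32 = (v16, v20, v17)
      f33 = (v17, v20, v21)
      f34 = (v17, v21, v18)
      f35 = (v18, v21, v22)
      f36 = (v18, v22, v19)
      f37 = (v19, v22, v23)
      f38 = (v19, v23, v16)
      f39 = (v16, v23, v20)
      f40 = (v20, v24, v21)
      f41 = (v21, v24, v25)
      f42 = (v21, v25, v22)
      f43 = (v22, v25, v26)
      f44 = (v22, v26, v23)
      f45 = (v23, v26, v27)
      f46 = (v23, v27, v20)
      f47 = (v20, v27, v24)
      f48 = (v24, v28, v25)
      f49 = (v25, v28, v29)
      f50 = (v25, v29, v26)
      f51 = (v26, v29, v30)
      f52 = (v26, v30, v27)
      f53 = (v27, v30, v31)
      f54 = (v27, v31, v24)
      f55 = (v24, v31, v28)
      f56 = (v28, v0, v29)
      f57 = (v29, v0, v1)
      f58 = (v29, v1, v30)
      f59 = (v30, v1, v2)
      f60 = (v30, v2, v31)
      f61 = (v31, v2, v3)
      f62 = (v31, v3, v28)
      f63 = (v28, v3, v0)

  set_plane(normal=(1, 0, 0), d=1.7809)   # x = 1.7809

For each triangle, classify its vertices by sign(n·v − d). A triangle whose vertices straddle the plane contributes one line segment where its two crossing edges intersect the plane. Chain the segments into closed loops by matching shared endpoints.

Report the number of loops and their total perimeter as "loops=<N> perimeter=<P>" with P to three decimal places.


Straddling triangles (6 of 64):
  (v0,v4,v1) [+--] → (1.7809, 1.15675, 0)–(1.7809, 0, 0.4791)  len=1.2520
  (v3,v7,v0) [--+] → (1.7809, 0.594647, -0.232803)–(1.7809, 0, -0.4791)  len=0.6436
  (v0,v7,v4) [+--] → (1.7809, 0.594647, -0.232803)–(1.7809, 1.15675, 0)  len=0.6084
  (v28,v0,v29) [-+-] → (1.7809, -1.15675, 0)–(1.7809, -0.594647, 0.232803)  len=0.6084
  (v29,v0,v1) [-+-] → (1.7809, -0.594647, 0.232803)–(1.7809, 0, 0.4791)  len=0.6436
  (v28,v3,v0) [--+] → (1.7809, 0, -0.4791)–(1.7809, -1.15675, 0)  len=1.2520

Chained into 1 loop(s):
  loop 1: 6 segments, perimeter = 5.0081
Total perimeter = 5.008

loops=1 perimeter=5.008


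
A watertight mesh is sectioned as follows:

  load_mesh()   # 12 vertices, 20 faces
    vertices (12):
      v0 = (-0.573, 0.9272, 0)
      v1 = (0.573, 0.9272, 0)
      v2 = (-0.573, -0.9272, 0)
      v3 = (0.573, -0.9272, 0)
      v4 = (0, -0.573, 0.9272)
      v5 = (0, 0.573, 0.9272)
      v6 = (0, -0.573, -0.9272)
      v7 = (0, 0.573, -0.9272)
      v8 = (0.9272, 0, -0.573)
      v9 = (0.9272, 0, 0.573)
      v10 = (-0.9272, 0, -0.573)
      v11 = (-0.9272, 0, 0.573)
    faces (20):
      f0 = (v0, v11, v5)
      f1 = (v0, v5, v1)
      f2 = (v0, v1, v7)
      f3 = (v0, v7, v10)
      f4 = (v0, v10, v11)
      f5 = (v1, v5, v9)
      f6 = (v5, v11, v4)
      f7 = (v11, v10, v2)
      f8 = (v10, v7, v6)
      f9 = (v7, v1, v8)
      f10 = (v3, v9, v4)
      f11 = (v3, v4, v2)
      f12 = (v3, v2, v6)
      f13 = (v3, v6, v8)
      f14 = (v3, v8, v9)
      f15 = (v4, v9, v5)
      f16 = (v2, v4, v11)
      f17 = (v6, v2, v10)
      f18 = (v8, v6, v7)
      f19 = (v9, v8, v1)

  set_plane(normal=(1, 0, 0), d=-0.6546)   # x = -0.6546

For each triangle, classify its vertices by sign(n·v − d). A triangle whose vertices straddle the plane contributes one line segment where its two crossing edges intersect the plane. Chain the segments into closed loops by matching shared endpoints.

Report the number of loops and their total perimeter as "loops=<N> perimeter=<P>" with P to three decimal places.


Straddling triangles (8 of 20):
  (v0,v11,v5) [+-+] → (-0.6546, 0.713593, 0.132007)–(-0.6546, 0.168464, 0.677136)  len=0.7709
  (v0,v7,v10) [++-] → (-0.6546, 0.168464, -0.677136)–(-0.6546, 0.713593, -0.132007)  len=0.7709
  (v0,v10,v11) [+--] → (-0.6546, 0.713593, -0.132007)–(-0.6546, 0.713593, 0.132007)  len=0.2640
  (v5,v11,v4) [+-+] → (-0.6546, 0.168464, 0.677136)–(-0.6546, -0.168464, 0.677136)  len=0.3369
  (v11,v10,v2) [--+] → (-0.6546, -0.713593, -0.132007)–(-0.6546, -0.713593, 0.132007)  len=0.2640
  (v10,v7,v6) [-++] → (-0.6546, 0.168464, -0.677136)–(-0.6546, -0.168464, -0.677136)  len=0.3369
  (v2,v4,v11) [++-] → (-0.6546, -0.168464, 0.677136)–(-0.6546, -0.713593, 0.132007)  len=0.7709
  (v6,v2,v10) [++-] → (-0.6546, -0.713593, -0.132007)–(-0.6546, -0.168464, -0.677136)  len=0.7709

Chained into 1 loop(s):
  loop 1: 8 segments, perimeter = 4.2856
Total perimeter = 4.286

loops=1 perimeter=4.286


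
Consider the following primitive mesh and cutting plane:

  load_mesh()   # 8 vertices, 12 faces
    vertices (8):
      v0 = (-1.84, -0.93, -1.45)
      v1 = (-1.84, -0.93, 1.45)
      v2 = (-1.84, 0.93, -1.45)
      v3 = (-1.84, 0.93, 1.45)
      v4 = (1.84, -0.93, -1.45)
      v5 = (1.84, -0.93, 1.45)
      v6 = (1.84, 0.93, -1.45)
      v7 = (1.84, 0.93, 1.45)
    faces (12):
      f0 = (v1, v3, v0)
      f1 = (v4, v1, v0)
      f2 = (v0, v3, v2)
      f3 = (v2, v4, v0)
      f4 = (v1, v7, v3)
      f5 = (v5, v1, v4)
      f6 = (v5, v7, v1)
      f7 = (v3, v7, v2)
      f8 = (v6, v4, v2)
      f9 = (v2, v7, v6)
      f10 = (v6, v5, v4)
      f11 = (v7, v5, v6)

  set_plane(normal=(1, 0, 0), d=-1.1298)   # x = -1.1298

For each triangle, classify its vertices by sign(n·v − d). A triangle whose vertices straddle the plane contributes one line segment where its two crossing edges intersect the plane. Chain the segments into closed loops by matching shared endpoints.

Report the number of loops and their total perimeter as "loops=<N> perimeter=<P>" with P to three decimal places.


loops=1 perimeter=9.520

Straddling triangles (8 of 12):
  (v4,v1,v0) [+--] → (-1.1298, -0.93, 0.890332)–(-1.1298, -0.93, -1.45)  len=2.3403
  (v2,v4,v0) [-+-] → (-1.1298, 0.57104, -1.45)–(-1.1298, -0.93, -1.45)  len=1.5010
  (v1,v7,v3) [-+-] → (-1.1298, -0.57104, 1.45)–(-1.1298, 0.93, 1.45)  len=1.5010
  (v5,v1,v4) [+-+] → (-1.1298, -0.93, 1.45)–(-1.1298, -0.93, 0.890332)  len=0.5597
  (v5,v7,v1) [++-] → (-1.1298, -0.57104, 1.45)–(-1.1298, -0.93, 1.45)  len=0.3590
  (v3,v7,v2) [-+-] → (-1.1298, 0.93, 1.45)–(-1.1298, 0.93, -0.890332)  len=2.3403
  (v6,v4,v2) [++-] → (-1.1298, 0.57104, -1.45)–(-1.1298, 0.93, -1.45)  len=0.3590
  (v2,v7,v6) [-++] → (-1.1298, 0.93, -0.890332)–(-1.1298, 0.93, -1.45)  len=0.5597

Chained into 1 loop(s):
  loop 1: 8 segments, perimeter = 9.5200
Total perimeter = 9.520


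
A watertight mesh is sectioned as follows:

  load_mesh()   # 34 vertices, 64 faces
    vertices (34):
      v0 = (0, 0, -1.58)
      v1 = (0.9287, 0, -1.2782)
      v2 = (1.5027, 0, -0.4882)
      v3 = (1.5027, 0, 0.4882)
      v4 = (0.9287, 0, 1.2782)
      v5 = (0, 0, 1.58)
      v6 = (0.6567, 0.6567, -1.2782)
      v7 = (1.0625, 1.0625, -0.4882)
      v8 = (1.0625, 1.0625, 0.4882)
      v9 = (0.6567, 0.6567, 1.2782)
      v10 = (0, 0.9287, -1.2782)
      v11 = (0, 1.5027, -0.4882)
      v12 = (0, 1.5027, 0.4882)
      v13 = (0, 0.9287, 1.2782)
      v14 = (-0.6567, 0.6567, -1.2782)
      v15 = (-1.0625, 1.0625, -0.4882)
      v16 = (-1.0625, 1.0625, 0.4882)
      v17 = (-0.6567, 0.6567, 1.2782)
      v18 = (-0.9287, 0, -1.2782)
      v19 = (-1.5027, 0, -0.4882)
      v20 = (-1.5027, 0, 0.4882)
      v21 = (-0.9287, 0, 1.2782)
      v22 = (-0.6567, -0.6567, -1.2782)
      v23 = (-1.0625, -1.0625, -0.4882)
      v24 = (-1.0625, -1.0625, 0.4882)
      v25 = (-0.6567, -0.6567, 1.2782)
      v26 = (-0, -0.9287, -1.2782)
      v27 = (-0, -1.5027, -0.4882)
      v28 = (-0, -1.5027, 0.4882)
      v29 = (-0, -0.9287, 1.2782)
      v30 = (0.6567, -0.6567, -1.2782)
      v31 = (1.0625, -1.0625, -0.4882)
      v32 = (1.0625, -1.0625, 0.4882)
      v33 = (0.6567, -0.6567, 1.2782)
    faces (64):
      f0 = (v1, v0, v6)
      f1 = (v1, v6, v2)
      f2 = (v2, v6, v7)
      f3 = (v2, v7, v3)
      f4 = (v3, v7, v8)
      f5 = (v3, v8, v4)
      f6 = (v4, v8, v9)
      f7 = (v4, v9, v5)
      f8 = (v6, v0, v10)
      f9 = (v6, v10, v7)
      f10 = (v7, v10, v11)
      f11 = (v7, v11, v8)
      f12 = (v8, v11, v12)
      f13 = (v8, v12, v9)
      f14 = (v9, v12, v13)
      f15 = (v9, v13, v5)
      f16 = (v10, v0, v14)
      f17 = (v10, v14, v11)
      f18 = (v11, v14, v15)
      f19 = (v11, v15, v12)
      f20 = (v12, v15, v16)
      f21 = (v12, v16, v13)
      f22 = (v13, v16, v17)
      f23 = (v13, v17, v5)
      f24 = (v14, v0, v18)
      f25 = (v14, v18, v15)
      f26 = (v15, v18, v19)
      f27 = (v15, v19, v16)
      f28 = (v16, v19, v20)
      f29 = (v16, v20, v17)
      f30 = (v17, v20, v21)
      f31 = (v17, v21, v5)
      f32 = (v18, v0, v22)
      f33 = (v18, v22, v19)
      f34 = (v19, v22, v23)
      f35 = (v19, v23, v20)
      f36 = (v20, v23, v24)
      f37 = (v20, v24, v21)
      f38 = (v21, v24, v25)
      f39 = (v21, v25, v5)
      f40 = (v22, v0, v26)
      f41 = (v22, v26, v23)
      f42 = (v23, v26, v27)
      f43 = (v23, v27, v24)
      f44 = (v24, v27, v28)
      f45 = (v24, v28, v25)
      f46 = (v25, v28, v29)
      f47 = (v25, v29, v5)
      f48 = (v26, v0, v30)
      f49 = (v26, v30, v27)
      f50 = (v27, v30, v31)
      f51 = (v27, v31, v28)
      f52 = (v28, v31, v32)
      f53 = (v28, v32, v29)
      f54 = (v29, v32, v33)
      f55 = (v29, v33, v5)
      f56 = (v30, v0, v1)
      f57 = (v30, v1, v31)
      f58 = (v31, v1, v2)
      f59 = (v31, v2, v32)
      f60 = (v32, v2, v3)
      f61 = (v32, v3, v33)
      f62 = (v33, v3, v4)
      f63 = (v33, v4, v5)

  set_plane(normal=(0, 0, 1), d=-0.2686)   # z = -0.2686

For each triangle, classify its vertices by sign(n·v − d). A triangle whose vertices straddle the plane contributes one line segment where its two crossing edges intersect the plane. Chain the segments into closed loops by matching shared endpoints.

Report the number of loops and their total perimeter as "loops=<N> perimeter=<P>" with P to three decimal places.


Straddling triangles (16 of 64):
  (v2,v7,v3) [--+] → (1.1615, 0.823535, -0.2686)–(1.5027, 0, -0.2686)  len=0.8914
  (v3,v7,v8) [+-+] → (1.1615, 0.823535, -0.2686)–(1.0625, 1.0625, -0.2686)  len=0.2587
  (v7,v11,v8) [--+] → (0.238965, 1.4037, -0.2686)–(1.0625, 1.0625, -0.2686)  len=0.8914
  (v8,v11,v12) [+-+] → (0.238965, 1.4037, -0.2686)–(0, 1.5027, -0.2686)  len=0.2587
  (v11,v15,v12) [--+] → (-0.823535, 1.1615, -0.2686)–(0, 1.5027, -0.2686)  len=0.8914
  (v12,v15,v16) [+-+] → (-0.823535, 1.1615, -0.2686)–(-1.0625, 1.0625, -0.2686)  len=0.2587
  (v15,v19,v16) [--+] → (-1.4037, 0.238965, -0.2686)–(-1.0625, 1.0625, -0.2686)  len=0.8914
  (v16,v19,v20) [+-+] → (-1.4037, 0.238965, -0.2686)–(-1.5027, 0, -0.2686)  len=0.2587
  (v19,v23,v20) [--+] → (-1.1615, -0.823535, -0.2686)–(-1.5027, 0, -0.2686)  len=0.8914
  (v20,v23,v24) [+-+] → (-1.1615, -0.823535, -0.2686)–(-1.0625, -1.0625, -0.2686)  len=0.2587
  (v23,v27,v24) [--+] → (-0.238965, -1.4037, -0.2686)–(-1.0625, -1.0625, -0.2686)  len=0.8914
  (v24,v27,v28) [+-+] → (-0.238965, -1.4037, -0.2686)–(0, -1.5027, -0.2686)  len=0.2587
  (v27,v31,v28) [--+] → (0.823535, -1.1615, -0.2686)–(0, -1.5027, -0.2686)  len=0.8914
  (v28,v31,v32) [+-+] → (0.823535, -1.1615, -0.2686)–(1.0625, -1.0625, -0.2686)  len=0.2587
  (v31,v2,v32) [--+] → (1.4037, -0.238965, -0.2686)–(1.0625, -1.0625, -0.2686)  len=0.8914
  (v32,v2,v3) [+-+] → (1.4037, -0.238965, -0.2686)–(1.5027, 0, -0.2686)  len=0.2587

Chained into 1 loop(s):
  loop 1: 16 segments, perimeter = 9.2006
Total perimeter = 9.201

loops=1 perimeter=9.201


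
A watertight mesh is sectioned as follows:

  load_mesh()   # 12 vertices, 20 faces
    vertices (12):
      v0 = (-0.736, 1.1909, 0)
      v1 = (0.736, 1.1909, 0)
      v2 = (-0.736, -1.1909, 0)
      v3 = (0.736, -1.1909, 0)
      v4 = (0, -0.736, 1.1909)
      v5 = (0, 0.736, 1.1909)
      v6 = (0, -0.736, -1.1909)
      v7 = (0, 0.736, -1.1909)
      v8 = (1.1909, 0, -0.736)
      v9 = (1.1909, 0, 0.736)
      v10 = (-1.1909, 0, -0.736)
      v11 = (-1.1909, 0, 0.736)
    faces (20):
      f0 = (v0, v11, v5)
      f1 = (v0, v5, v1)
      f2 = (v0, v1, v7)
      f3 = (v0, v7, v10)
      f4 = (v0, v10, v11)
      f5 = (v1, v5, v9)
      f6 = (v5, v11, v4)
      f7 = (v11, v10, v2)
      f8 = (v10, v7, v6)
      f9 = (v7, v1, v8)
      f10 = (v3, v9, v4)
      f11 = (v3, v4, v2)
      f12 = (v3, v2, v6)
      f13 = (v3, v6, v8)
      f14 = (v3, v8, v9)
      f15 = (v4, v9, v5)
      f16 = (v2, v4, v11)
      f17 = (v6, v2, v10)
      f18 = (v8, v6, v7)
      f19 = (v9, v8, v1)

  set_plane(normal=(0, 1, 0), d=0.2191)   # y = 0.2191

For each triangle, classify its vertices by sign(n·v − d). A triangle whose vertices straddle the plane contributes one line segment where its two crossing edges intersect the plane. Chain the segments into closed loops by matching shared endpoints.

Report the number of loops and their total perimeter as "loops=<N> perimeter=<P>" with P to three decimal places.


Straddling triangles (10 of 20):
  (v0,v11,v5) [+-+] → (-1.10721, 0.2191, 0.600592)–(-0.836381, 0.2191, 0.871419)  len=0.3830
  (v0,v7,v10) [++-] → (-0.836381, 0.2191, -0.871419)–(-1.10721, 0.2191, -0.600592)  len=0.3830
  (v0,v10,v11) [+--] → (-1.10721, 0.2191, -0.600592)–(-1.10721, 0.2191, 0.600592)  len=1.2012
  (v1,v5,v9) [++-] → (0.836381, 0.2191, 0.871419)–(1.10721, 0.2191, 0.600592)  len=0.3830
  (v5,v11,v4) [+--] → (-0.836381, 0.2191, 0.871419)–(0, 0.2191, 1.1909)  len=0.8953
  (v10,v7,v6) [-+-] → (-0.836381, 0.2191, -0.871419)–(0, 0.2191, -1.1909)  len=0.8953
  (v7,v1,v8) [++-] → (1.10721, 0.2191, -0.600592)–(0.836381, 0.2191, -0.871419)  len=0.3830
  (v4,v9,v5) [--+] → (0.836381, 0.2191, 0.871419)–(0, 0.2191, 1.1909)  len=0.8953
  (v8,v6,v7) [--+] → (0, 0.2191, -1.1909)–(0.836381, 0.2191, -0.871419)  len=0.8953
  (v9,v8,v1) [--+] → (1.10721, 0.2191, -0.600592)–(1.10721, 0.2191, 0.600592)  len=1.2012

Chained into 1 loop(s):
  loop 1: 10 segments, perimeter = 7.5157
Total perimeter = 7.516

loops=1 perimeter=7.516


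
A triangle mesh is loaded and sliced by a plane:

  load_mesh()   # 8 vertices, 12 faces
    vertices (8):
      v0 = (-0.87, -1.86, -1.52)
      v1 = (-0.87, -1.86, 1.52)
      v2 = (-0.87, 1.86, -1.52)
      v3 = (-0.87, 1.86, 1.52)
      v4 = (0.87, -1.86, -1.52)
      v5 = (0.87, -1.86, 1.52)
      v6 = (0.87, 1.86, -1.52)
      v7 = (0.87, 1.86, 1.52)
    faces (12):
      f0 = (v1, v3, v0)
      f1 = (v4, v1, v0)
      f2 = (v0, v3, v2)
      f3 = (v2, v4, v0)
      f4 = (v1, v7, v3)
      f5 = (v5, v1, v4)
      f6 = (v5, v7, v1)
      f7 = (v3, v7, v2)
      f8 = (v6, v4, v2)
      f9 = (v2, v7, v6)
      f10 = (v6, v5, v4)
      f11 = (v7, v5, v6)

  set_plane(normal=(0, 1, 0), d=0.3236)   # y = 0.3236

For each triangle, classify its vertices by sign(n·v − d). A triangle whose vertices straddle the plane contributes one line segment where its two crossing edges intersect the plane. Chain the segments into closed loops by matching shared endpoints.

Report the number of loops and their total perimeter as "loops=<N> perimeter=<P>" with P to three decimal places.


Straddling triangles (8 of 12):
  (v1,v3,v0) [-+-] → (-0.87, 0.3236, 1.52)–(-0.87, 0.3236, 0.264447)  len=1.2556
  (v0,v3,v2) [-++] → (-0.87, 0.3236, 0.264447)–(-0.87, 0.3236, -1.52)  len=1.7844
  (v2,v4,v0) [+--] → (-0.151361, 0.3236, -1.52)–(-0.87, 0.3236, -1.52)  len=0.7186
  (v1,v7,v3) [-++] → (0.151361, 0.3236, 1.52)–(-0.87, 0.3236, 1.52)  len=1.0214
  (v5,v7,v1) [-+-] → (0.87, 0.3236, 1.52)–(0.151361, 0.3236, 1.52)  len=0.7186
  (v6,v4,v2) [+-+] → (0.87, 0.3236, -1.52)–(-0.151361, 0.3236, -1.52)  len=1.0214
  (v6,v5,v4) [+--] → (0.87, 0.3236, -0.264447)–(0.87, 0.3236, -1.52)  len=1.2556
  (v7,v5,v6) [+-+] → (0.87, 0.3236, 1.52)–(0.87, 0.3236, -0.264447)  len=1.7844

Chained into 1 loop(s):
  loop 1: 8 segments, perimeter = 9.5600
Total perimeter = 9.560

loops=1 perimeter=9.560


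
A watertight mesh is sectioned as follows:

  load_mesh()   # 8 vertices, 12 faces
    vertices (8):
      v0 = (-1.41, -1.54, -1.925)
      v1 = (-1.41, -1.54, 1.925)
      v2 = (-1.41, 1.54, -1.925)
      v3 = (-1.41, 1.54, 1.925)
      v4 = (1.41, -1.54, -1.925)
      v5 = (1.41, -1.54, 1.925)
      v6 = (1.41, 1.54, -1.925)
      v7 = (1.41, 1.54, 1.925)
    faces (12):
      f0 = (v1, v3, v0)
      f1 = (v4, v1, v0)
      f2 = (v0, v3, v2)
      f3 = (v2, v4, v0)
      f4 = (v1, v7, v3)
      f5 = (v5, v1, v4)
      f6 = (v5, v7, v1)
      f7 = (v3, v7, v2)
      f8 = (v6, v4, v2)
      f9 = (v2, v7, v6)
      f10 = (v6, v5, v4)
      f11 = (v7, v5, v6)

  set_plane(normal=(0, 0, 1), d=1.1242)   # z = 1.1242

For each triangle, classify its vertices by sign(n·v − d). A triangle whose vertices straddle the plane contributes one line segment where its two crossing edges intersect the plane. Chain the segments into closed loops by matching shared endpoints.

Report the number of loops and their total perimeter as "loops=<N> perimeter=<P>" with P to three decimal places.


loops=1 perimeter=11.800

Straddling triangles (8 of 12):
  (v1,v3,v0) [++-] → (-1.41, 0.89936, 1.1242)–(-1.41, -1.54, 1.1242)  len=2.4394
  (v4,v1,v0) [-+-] → (-0.82344, -1.54, 1.1242)–(-1.41, -1.54, 1.1242)  len=0.5866
  (v0,v3,v2) [-+-] → (-1.41, 0.89936, 1.1242)–(-1.41, 1.54, 1.1242)  len=0.6406
  (v5,v1,v4) [++-] → (-0.82344, -1.54, 1.1242)–(1.41, -1.54, 1.1242)  len=2.2334
  (v3,v7,v2) [++-] → (0.82344, 1.54, 1.1242)–(-1.41, 1.54, 1.1242)  len=2.2334
  (v2,v7,v6) [-+-] → (0.82344, 1.54, 1.1242)–(1.41, 1.54, 1.1242)  len=0.5866
  (v6,v5,v4) [-+-] → (1.41, -0.89936, 1.1242)–(1.41, -1.54, 1.1242)  len=0.6406
  (v7,v5,v6) [++-] → (1.41, -0.89936, 1.1242)–(1.41, 1.54, 1.1242)  len=2.4394

Chained into 1 loop(s):
  loop 1: 8 segments, perimeter = 11.8000
Total perimeter = 11.800


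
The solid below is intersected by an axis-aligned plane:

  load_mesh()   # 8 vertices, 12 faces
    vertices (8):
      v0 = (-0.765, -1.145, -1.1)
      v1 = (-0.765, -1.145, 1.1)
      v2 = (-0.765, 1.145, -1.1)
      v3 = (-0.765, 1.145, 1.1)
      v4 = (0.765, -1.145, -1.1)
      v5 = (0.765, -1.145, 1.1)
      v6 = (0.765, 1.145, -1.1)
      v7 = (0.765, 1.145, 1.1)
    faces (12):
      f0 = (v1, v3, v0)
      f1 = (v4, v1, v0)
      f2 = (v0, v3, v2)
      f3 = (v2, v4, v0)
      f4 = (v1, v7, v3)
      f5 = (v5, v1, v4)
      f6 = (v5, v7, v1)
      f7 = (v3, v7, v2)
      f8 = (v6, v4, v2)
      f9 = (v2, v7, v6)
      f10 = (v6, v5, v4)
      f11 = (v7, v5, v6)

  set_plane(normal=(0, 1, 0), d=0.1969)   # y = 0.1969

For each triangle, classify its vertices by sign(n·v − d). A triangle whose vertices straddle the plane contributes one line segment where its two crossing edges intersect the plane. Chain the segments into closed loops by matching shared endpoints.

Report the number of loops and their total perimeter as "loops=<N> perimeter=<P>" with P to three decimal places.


Straddling triangles (8 of 12):
  (v1,v3,v0) [-+-] → (-0.765, 0.1969, 1.1)–(-0.765, 0.1969, 0.189162)  len=0.9108
  (v0,v3,v2) [-++] → (-0.765, 0.1969, 0.189162)–(-0.765, 0.1969, -1.1)  len=1.2892
  (v2,v4,v0) [+--] → (-0.131553, 0.1969, -1.1)–(-0.765, 0.1969, -1.1)  len=0.6334
  (v1,v7,v3) [-++] → (0.131553, 0.1969, 1.1)–(-0.765, 0.1969, 1.1)  len=0.8966
  (v5,v7,v1) [-+-] → (0.765, 0.1969, 1.1)–(0.131553, 0.1969, 1.1)  len=0.6334
  (v6,v4,v2) [+-+] → (0.765, 0.1969, -1.1)–(-0.131553, 0.1969, -1.1)  len=0.8966
  (v6,v5,v4) [+--] → (0.765, 0.1969, -0.189162)–(0.765, 0.1969, -1.1)  len=0.9108
  (v7,v5,v6) [+-+] → (0.765, 0.1969, 1.1)–(0.765, 0.1969, -0.189162)  len=1.2892

Chained into 1 loop(s):
  loop 1: 8 segments, perimeter = 7.4600
Total perimeter = 7.460

loops=1 perimeter=7.460


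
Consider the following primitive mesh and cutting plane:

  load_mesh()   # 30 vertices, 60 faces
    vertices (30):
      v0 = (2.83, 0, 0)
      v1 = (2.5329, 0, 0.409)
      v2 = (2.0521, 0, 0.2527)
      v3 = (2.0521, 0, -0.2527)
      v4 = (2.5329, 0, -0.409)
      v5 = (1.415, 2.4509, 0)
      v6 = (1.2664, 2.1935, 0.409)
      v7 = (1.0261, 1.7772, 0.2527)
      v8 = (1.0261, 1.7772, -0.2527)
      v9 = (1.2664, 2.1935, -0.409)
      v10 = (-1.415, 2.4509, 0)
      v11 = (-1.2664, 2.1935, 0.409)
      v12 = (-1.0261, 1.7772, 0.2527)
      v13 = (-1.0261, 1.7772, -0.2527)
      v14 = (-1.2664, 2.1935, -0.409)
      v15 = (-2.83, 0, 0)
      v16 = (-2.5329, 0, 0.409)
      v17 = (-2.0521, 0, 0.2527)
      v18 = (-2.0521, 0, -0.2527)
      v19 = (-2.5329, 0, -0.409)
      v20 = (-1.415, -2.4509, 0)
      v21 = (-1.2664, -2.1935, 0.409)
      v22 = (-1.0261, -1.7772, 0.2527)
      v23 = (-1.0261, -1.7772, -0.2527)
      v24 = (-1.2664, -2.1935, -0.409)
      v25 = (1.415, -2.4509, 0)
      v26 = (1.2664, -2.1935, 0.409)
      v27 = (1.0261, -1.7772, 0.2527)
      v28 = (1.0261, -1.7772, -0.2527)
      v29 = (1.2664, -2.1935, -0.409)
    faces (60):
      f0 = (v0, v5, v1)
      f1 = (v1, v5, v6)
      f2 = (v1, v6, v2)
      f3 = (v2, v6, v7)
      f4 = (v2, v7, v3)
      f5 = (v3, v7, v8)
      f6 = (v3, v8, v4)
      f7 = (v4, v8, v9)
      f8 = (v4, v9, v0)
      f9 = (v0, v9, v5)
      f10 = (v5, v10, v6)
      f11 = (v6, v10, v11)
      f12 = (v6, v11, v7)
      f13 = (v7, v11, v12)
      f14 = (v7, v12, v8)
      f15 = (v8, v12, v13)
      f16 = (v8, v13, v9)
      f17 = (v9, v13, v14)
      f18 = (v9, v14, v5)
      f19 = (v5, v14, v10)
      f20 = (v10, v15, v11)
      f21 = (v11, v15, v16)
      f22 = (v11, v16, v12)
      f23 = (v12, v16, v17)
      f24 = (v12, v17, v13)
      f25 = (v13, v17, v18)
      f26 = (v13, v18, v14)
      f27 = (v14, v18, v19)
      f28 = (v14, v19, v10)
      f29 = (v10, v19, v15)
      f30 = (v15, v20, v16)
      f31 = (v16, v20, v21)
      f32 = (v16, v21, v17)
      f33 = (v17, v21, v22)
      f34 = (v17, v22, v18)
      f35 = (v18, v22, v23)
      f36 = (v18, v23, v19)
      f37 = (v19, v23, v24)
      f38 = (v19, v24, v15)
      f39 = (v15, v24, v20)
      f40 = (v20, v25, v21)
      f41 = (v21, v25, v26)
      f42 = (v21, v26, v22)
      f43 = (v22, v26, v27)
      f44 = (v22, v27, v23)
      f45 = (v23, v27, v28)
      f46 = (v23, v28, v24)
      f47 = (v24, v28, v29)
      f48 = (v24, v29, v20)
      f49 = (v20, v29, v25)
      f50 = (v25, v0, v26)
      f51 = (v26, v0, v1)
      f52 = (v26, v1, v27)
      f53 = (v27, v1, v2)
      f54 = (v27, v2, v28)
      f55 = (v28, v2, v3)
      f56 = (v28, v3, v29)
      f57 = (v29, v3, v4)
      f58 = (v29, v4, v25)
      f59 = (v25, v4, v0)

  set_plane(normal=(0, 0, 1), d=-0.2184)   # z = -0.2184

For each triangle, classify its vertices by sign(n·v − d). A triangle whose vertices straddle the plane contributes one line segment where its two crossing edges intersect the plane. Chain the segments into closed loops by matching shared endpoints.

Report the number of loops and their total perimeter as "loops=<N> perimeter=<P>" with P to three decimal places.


loops=2 perimeter=28.341

Straddling triangles (24 of 60):
  (v2,v7,v3) [++-] → (1.98247, 0.120613, -0.2184)–(2.0521, 0, -0.2184)  len=0.1393
  (v3,v7,v8) [-+-] → (1.98247, 0.120613, -0.2184)–(1.0261, 1.7772, -0.2184)  len=1.9128
  (v4,v9,v0) [--+] → (1.99506, 1.1713, -0.2184)–(2.67135, 0, -0.2184)  len=1.3525
  (v0,v9,v5) [+-+] → (1.99506, 1.1713, -0.2184)–(1.33565, 2.31345, -0.2184)  len=1.3188
  (v7,v12,v8) [++-] → (0.886823, 1.7772, -0.2184)–(1.0261, 1.7772, -0.2184)  len=0.1393
  (v8,v12,v13) [-+-] → (0.886823, 1.7772, -0.2184)–(-1.0261, 1.7772, -0.2184)  len=1.9129
  (v9,v14,v5) [--+] → (-0.0168283, 2.31345, -0.2184)–(1.33565, 2.31345, -0.2184)  len=1.3525
  (v5,v14,v10) [+-+] → (-0.0168283, 2.31345, -0.2184)–(-1.33565, 2.31345, -0.2184)  len=1.3188
  (v12,v17,v13) [++-] → (-1.09573, 1.65659, -0.2184)–(-1.0261, 1.7772, -0.2184)  len=0.1393
  (v13,v17,v18) [-+-] → (-1.09573, 1.65659, -0.2184)–(-2.0521, 0, -0.2184)  len=1.9128
  (v14,v19,v10) [--+] → (-2.01194, 1.14216, -0.2184)–(-1.33565, 2.31345, -0.2184)  len=1.3525
  (v10,v19,v15) [+-+] → (-2.01194, 1.14216, -0.2184)–(-2.67135, 0, -0.2184)  len=1.3188
  (v17,v22,v18) [++-] → (-1.98247, -0.120613, -0.2184)–(-2.0521, 0, -0.2184)  len=0.1393
  (v18,v22,v23) [-+-] → (-1.98247, -0.120613, -0.2184)–(-1.0261, -1.7772, -0.2184)  len=1.9128
  (v19,v24,v15) [--+] → (-1.99506, -1.1713, -0.2184)–(-2.67135, 0, -0.2184)  len=1.3525
  (v15,v24,v20) [+-+] → (-1.99506, -1.1713, -0.2184)–(-1.33565, -2.31345, -0.2184)  len=1.3188
  (v22,v27,v23) [++-] → (-0.886823, -1.7772, -0.2184)–(-1.0261, -1.7772, -0.2184)  len=0.1393
  (v23,v27,v28) [-+-] → (-0.886823, -1.7772, -0.2184)–(1.0261, -1.7772, -0.2184)  len=1.9129
  (v24,v29,v20) [--+] → (0.0168283, -2.31345, -0.2184)–(-1.33565, -2.31345, -0.2184)  len=1.3525
  (v20,v29,v25) [+-+] → (0.0168283, -2.31345, -0.2184)–(1.33565, -2.31345, -0.2184)  len=1.3188
  (v27,v2,v28) [++-] → (1.09573, -1.65659, -0.2184)–(1.0261, -1.7772, -0.2184)  len=0.1393
  (v28,v2,v3) [-+-] → (1.09573, -1.65659, -0.2184)–(2.0521, 0, -0.2184)  len=1.9128
  (v29,v4,v25) [--+] → (2.01194, -1.14216, -0.2184)–(1.33565, -2.31345, -0.2184)  len=1.3525
  (v25,v4,v0) [+-+] → (2.01194, -1.14216, -0.2184)–(2.67135, 0, -0.2184)  len=1.3188

Chained into 2 loop(s):
  loop 1: 12 segments, perimeter = 12.3128
  loop 2: 12 segments, perimeter = 16.0280
Total perimeter = 28.341


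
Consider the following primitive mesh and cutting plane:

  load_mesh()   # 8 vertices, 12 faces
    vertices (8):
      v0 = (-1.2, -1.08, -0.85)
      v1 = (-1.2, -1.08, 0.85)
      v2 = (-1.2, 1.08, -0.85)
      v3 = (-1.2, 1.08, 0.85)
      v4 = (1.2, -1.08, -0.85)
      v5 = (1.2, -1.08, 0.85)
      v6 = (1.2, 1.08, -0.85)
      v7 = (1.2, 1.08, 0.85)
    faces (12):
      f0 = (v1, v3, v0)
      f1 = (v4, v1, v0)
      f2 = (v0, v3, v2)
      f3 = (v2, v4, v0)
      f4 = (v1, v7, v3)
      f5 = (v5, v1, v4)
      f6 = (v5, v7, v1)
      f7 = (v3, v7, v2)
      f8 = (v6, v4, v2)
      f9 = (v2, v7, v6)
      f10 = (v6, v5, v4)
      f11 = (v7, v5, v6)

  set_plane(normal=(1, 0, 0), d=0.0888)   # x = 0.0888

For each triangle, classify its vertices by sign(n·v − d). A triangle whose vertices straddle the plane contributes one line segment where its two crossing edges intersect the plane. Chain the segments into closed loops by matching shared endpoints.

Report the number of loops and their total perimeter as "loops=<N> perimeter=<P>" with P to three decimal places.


loops=1 perimeter=7.720

Straddling triangles (8 of 12):
  (v4,v1,v0) [+--] → (0.0888, -1.08, -0.0629)–(0.0888, -1.08, -0.85)  len=0.7871
  (v2,v4,v0) [-+-] → (0.0888, -0.07992, -0.85)–(0.0888, -1.08, -0.85)  len=1.0001
  (v1,v7,v3) [-+-] → (0.0888, 0.07992, 0.85)–(0.0888, 1.08, 0.85)  len=1.0001
  (v5,v1,v4) [+-+] → (0.0888, -1.08, 0.85)–(0.0888, -1.08, -0.0629)  len=0.9129
  (v5,v7,v1) [++-] → (0.0888, 0.07992, 0.85)–(0.0888, -1.08, 0.85)  len=1.1599
  (v3,v7,v2) [-+-] → (0.0888, 1.08, 0.85)–(0.0888, 1.08, 0.0629)  len=0.7871
  (v6,v4,v2) [++-] → (0.0888, -0.07992, -0.85)–(0.0888, 1.08, -0.85)  len=1.1599
  (v2,v7,v6) [-++] → (0.0888, 1.08, 0.0629)–(0.0888, 1.08, -0.85)  len=0.9129

Chained into 1 loop(s):
  loop 1: 8 segments, perimeter = 7.7200
Total perimeter = 7.720


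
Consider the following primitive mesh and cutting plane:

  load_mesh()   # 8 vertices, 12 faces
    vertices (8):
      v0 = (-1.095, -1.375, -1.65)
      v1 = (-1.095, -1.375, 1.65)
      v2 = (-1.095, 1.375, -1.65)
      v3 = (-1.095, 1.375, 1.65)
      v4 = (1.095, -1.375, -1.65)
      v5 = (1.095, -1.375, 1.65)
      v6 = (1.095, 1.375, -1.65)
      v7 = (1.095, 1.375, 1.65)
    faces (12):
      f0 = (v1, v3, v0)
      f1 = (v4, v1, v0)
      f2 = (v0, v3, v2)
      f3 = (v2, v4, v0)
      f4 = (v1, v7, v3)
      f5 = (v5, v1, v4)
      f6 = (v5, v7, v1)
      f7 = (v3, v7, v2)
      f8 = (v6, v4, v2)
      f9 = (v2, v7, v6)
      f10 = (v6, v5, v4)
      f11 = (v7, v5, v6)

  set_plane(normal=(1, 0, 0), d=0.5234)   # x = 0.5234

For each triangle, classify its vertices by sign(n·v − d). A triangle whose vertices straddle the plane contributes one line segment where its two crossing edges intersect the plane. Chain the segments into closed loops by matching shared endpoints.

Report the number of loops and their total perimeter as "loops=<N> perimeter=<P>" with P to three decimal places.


Straddling triangles (8 of 12):
  (v4,v1,v0) [+--] → (0.5234, -1.375, -0.788685)–(0.5234, -1.375, -1.65)  len=0.8613
  (v2,v4,v0) [-+-] → (0.5234, -0.657237, -1.65)–(0.5234, -1.375, -1.65)  len=0.7178
  (v1,v7,v3) [-+-] → (0.5234, 0.657237, 1.65)–(0.5234, 1.375, 1.65)  len=0.7178
  (v5,v1,v4) [+-+] → (0.5234, -1.375, 1.65)–(0.5234, -1.375, -0.788685)  len=2.4387
  (v5,v7,v1) [++-] → (0.5234, 0.657237, 1.65)–(0.5234, -1.375, 1.65)  len=2.0322
  (v3,v7,v2) [-+-] → (0.5234, 1.375, 1.65)–(0.5234, 1.375, 0.788685)  len=0.8613
  (v6,v4,v2) [++-] → (0.5234, -0.657237, -1.65)–(0.5234, 1.375, -1.65)  len=2.0322
  (v2,v7,v6) [-++] → (0.5234, 1.375, 0.788685)–(0.5234, 1.375, -1.65)  len=2.4387

Chained into 1 loop(s):
  loop 1: 8 segments, perimeter = 12.1000
Total perimeter = 12.100

loops=1 perimeter=12.100
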